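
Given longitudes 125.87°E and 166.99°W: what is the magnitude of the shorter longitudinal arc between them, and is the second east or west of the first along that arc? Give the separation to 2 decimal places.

Raw difference: -166.99 − 125.87 = -292.86°.
Normalise into (−180°, 180°]: -292.86° + 360° = 67.14°.
Positive ⇒ the second point lies to the east; separation 67.14°.

67.14° east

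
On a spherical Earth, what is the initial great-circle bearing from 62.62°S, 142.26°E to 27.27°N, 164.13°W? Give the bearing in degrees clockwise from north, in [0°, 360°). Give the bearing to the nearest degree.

47°

Δλ = -164.13 − 142.26 = -306.39°; wrapped into (−180°, 180°]: 53.61°.
θ = atan2( sin Δλ · cos φ₂ , cos φ₁ · sin φ₂ − sin φ₁ · cos φ₂ · cos Δλ )
  = atan2(0.71553, 0.67898) = 46.501° → normalised to [0°, 360°): 46.501°.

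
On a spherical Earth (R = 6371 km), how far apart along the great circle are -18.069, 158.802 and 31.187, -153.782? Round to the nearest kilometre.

7457 km

Δλ = -153.782 − 158.802 = -312.584°; wrapped into (−180°, 180°]: 47.416°.
Δφ = 31.187 − -18.069 = 49.256°.
a = sin²(Δφ/2) + cos φ₁ · cos φ₂ · sin²(Δλ/2) = 0.305141.
c = 2·atan2(√a, √(1−a)) = 1.17047 rad → d = 6371·c ≈ 7457.06 km.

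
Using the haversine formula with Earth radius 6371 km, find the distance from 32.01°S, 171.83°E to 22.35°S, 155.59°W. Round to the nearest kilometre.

Δλ = -155.59 − 171.83 = -327.42°; wrapped into (−180°, 180°]: 32.58°.
Δφ = -22.35 − -32.01 = 9.66°.
a = sin²(Δφ/2) + cos φ₁ · cos φ₂ · sin²(Δλ/2) = 0.068795.
c = 2·atan2(√a, √(1−a)) = 0.53078 rad → d = 6371·c ≈ 3381.62 km.

3382 km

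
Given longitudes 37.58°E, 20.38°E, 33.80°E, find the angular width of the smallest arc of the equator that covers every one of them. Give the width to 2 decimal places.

17.20°

Sort the longitudes: +20.38°, +33.80°, +37.58°.
Eastward gaps between consecutive values (wrapping around): 13.42°, 3.78°, 342.80°.
Largest gap = 342.80° ⇒ minimal covering band is its complement: 360° − 342.80° = 17.20°.
Band runs from +20.38° eastward to +37.58°.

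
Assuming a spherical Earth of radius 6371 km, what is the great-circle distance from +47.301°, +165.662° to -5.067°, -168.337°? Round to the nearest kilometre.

Δλ = -168.337 − 165.662 = -333.999°; wrapped into (−180°, 180°]: 26.001°.
Δφ = -5.067 − 47.301 = -52.368°.
a = sin²(Δφ/2) + cos φ₁ · cos φ₂ · sin²(Δλ/2) = 0.228891.
c = 2·atan2(√a, √(1−a)) = 0.99772 rad → d = 6371·c ≈ 6356.48 km.

6356 km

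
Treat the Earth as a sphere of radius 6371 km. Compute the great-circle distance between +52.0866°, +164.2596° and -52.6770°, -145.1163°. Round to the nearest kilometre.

Δλ = -145.1163 − 164.2596 = -309.3759°; wrapped into (−180°, 180°]: 50.6241°.
Δφ = -52.6770 − 52.0866 = -104.7636°.
a = sin²(Δφ/2) + cos φ₁ · cos φ₂ · sin²(Δλ/2) = 0.695518.
c = 2·atan2(√a, √(1−a)) = 1.97255 rad → d = 6371·c ≈ 12567.14 km.

12567 km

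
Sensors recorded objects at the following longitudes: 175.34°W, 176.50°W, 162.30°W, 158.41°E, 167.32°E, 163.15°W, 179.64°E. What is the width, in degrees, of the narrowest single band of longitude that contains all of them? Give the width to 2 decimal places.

39.29°

Sort the longitudes: -176.50°, -175.34°, -163.15°, -162.30°, +158.41°, +167.32°, +179.64°.
Eastward gaps between consecutive values (wrapping around): 1.16°, 12.19°, 0.85°, 320.71°, 8.91°, 12.32°, 3.86°.
Largest gap = 320.71° ⇒ minimal covering band is its complement: 360° − 320.71° = 39.29°.
Band runs from +158.41° eastward to -162.30°, crossing the antimeridian.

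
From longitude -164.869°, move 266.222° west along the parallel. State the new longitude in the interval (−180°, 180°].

-71.091°

Start at -164.869°; shift −266.222° → -431.091°.
-431.091° lies outside (−180°, 180°]; add 360° → -71.091°.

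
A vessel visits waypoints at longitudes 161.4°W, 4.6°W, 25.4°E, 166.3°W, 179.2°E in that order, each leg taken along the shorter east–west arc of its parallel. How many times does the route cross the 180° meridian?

Leg 1: -161.4° → -4.6°, shortest Δλ = 156.8° (east) — does not cross 180°.
Leg 2: -4.6° → +25.4°, shortest Δλ = 30.0° (east) — does not cross 180°.
Leg 3: +25.4° → -166.3°, shortest Δλ = 168.3° (east) — crosses 180°.
Leg 4: -166.3° → +179.2°, shortest Δλ = -14.5° (west) — crosses 180°.
Total crossings: 2.

2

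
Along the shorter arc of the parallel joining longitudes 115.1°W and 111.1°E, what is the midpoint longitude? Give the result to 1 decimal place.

178.0°E

Signed shortest Δλ from -115.1° to +111.1° is -133.8°.
Midpoint longitude = -115.1° + (-133.8°)/2 = -115.1° − 66.9° = -182.0°.
Normalise into (−180°, 180°]: +178.0°.
(The naïve average (-115.1 + +111.1)/2 = -2.0° is on the wrong side of the globe.)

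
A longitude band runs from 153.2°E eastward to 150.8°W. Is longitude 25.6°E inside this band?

No

Band width going east from +153.2° to -150.8°: ((-150.8 − 153.2) mod 360) = 56.0°.
Offset of +25.6° east of the west edge: ((25.6 − 153.2) mod 360) = 232.4°.
232.4° > 56.0° ⇒ outside.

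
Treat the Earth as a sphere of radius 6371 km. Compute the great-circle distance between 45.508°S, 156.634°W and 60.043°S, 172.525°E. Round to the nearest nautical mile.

Δλ = 172.525 − -156.634 = 329.159°; wrapped into (−180°, 180°]: -30.841°.
Δφ = -60.043 − -45.508 = -14.535°.
a = sin²(Δφ/2) + cos φ₁ · cos φ₂ · sin²(Δλ/2) = 0.040745.
c = 2·atan2(√a, √(1−a)) = 0.40650 rad → d = 6371·c ≈ 2589.83 km ≈ 1398.40 nmi.

1398 nmi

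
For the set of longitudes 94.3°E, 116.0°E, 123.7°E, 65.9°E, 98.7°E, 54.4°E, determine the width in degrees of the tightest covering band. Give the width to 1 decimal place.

69.3°

Sort the longitudes: +54.4°, +65.9°, +94.3°, +98.7°, +116.0°, +123.7°.
Eastward gaps between consecutive values (wrapping around): 11.5°, 28.4°, 4.4°, 17.3°, 7.7°, 290.7°.
Largest gap = 290.7° ⇒ minimal covering band is its complement: 360° − 290.7° = 69.3°.
Band runs from +54.4° eastward to +123.7°.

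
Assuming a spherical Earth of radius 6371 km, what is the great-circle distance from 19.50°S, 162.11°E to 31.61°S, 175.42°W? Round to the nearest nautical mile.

Δλ = -175.42 − 162.11 = -337.53°; wrapped into (−180°, 180°]: 22.47°.
Δφ = -31.61 − -19.50 = -12.11°.
a = sin²(Δφ/2) + cos φ₁ · cos φ₂ · sin²(Δλ/2) = 0.041601.
c = 2·atan2(√a, √(1−a)) = 0.41081 rad → d = 6371·c ≈ 2617.25 km ≈ 1413.20 nmi.

1413 nmi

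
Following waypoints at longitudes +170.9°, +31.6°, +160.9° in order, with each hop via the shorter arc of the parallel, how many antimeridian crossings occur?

Leg 1: +170.9° → +31.6°, shortest Δλ = -139.3° (west) — does not cross 180°.
Leg 2: +31.6° → +160.9°, shortest Δλ = 129.3° (east) — does not cross 180°.
Total crossings: 0.

0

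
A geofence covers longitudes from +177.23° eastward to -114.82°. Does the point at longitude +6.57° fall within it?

No

Band width going east from +177.23° to -114.82°: ((-114.82 − 177.23) mod 360) = 67.95°.
Offset of +6.57° east of the west edge: ((6.57 − 177.23) mod 360) = 189.34°.
189.34° > 67.95° ⇒ outside.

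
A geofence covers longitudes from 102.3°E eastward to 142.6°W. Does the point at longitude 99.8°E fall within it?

No

Band width going east from +102.3° to -142.6°: ((-142.6 − 102.3) mod 360) = 115.1°.
Offset of +99.8° east of the west edge: ((99.8 − 102.3) mod 360) = 357.5°.
357.5° > 115.1° ⇒ outside.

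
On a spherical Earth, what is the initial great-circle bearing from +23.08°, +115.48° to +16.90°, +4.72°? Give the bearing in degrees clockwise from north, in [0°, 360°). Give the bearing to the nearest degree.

Δλ = 4.72 − 115.48 = -110.76°.
θ = atan2( sin Δλ · cos φ₂ , cos φ₁ · sin φ₂ − sin φ₁ · cos φ₂ · cos Δλ )
  = atan2(-0.89469, 0.40038) = -65.891° → normalised to [0°, 360°): 294.109°.

294°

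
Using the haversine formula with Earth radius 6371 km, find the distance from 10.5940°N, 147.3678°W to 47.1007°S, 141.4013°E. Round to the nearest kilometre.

9493 km

Δλ = 141.4013 − -147.3678 = 288.7691°; wrapped into (−180°, 180°]: -71.2309°.
Δφ = -47.1007 − 10.5940 = -57.6947°.
a = sin²(Δφ/2) + cos φ₁ · cos φ₂ · sin²(Δλ/2) = 0.459695.
c = 2·atan2(√a, √(1−a)) = 1.49010 rad → d = 6371·c ≈ 9493.41 km.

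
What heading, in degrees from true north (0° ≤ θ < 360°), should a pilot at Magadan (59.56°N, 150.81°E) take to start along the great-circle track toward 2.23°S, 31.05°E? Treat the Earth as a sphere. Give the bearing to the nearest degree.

Δλ = 31.05 − 150.81 = -119.76°.
θ = atan2( sin Δλ · cos φ₂ , cos φ₁ · sin φ₂ − sin φ₁ · cos φ₂ · cos Δλ )
  = atan2(-0.86745, 0.40791) = -64.815° → normalised to [0°, 360°): 295.185°.

295°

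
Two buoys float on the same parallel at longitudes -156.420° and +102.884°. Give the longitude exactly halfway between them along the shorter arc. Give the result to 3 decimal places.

+153.232°

Signed shortest Δλ from -156.420° to +102.884° is -100.696°.
Midpoint longitude = -156.420° + (-100.696°)/2 = -156.420° − 50.348° = -206.768°.
Normalise into (−180°, 180°]: +153.232°.
(The naïve average (-156.420 + +102.884)/2 = -26.768° is on the wrong side of the globe.)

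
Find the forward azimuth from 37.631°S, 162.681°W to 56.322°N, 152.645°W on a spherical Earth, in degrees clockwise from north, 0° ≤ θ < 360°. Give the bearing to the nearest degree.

Δλ = -152.645 − -162.681 = 10.036°.
θ = atan2( sin Δλ · cos φ₂ , cos φ₁ · sin φ₂ − sin φ₁ · cos φ₂ · cos Δλ )
  = atan2(0.09664, 0.99244) = 5.561° → normalised to [0°, 360°): 5.561°.

6°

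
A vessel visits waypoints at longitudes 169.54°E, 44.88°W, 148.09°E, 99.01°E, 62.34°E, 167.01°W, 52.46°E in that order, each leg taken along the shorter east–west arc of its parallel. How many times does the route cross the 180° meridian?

4

Leg 1: +169.54° → -44.88°, shortest Δλ = 145.58° (east) — crosses 180°.
Leg 2: -44.88° → +148.09°, shortest Δλ = -167.03° (west) — crosses 180°.
Leg 3: +148.09° → +99.01°, shortest Δλ = -49.08° (west) — does not cross 180°.
Leg 4: +99.01° → +62.34°, shortest Δλ = -36.67° (west) — does not cross 180°.
Leg 5: +62.34° → -167.01°, shortest Δλ = 130.65° (east) — crosses 180°.
Leg 6: -167.01° → +52.46°, shortest Δλ = -140.53° (west) — crosses 180°.
Total crossings: 4.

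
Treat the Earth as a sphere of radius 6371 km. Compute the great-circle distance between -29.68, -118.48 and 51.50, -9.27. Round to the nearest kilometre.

Δλ = -9.27 − -118.48 = 109.21°.
Δφ = 51.50 − -29.68 = 81.18°.
a = sin²(Δφ/2) + cos φ₁ · cos φ₂ · sin²(Δλ/2) = 0.782734.
c = 2·atan2(√a, √(1−a)) = 2.17180 rad → d = 6371·c ≈ 13836.51 km.

13837 km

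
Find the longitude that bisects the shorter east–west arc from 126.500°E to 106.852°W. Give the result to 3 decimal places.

170.176°W

Signed shortest Δλ from +126.500° to -106.852° is +126.648°.
Midpoint longitude = +126.500° + (+126.648°)/2 = +126.500° + 63.324° = +189.824°.
Normalise into (−180°, 180°]: -170.176°.
(The naïve average (+126.500 + -106.852)/2 = 9.824° is on the wrong side of the globe.)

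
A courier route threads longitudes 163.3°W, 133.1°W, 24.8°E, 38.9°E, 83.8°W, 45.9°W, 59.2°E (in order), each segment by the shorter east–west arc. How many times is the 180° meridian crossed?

0

Leg 1: -163.3° → -133.1°, shortest Δλ = 30.2° (east) — does not cross 180°.
Leg 2: -133.1° → +24.8°, shortest Δλ = 157.9° (east) — does not cross 180°.
Leg 3: +24.8° → +38.9°, shortest Δλ = 14.1° (east) — does not cross 180°.
Leg 4: +38.9° → -83.8°, shortest Δλ = -122.7° (west) — does not cross 180°.
Leg 5: -83.8° → -45.9°, shortest Δλ = 37.9° (east) — does not cross 180°.
Leg 6: -45.9° → +59.2°, shortest Δλ = 105.1° (east) — does not cross 180°.
Total crossings: 0.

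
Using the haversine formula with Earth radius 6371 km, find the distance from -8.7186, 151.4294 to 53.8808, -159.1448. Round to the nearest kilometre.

8355 km

Δλ = -159.1448 − 151.4294 = -310.5742°; wrapped into (−180°, 180°]: 49.4258°.
Δφ = 53.8808 − -8.7186 = 62.5994°.
a = sin²(Δφ/2) + cos φ₁ · cos φ₂ · sin²(Δλ/2) = 0.371734.
c = 2·atan2(√a, √(1−a)) = 1.31136 rad → d = 6371·c ≈ 8354.70 km.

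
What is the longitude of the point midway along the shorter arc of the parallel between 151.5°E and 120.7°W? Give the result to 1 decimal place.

164.6°W

Signed shortest Δλ from +151.5° to -120.7° is +87.8°.
Midpoint longitude = +151.5° + (+87.8°)/2 = +151.5° + 43.9° = +195.4°.
Normalise into (−180°, 180°]: -164.6°.
(The naïve average (+151.5 + -120.7)/2 = 15.4° is on the wrong side of the globe.)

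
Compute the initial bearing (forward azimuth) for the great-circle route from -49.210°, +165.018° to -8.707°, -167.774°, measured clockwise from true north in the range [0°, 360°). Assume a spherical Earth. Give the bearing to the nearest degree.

Δλ = -167.774 − 165.018 = -332.792°; wrapped into (−180°, 180°]: 27.208°.
θ = atan2( sin Δλ · cos φ₂ , cos φ₁ · sin φ₂ − sin φ₁ · cos φ₂ · cos Δλ )
  = atan2(0.45195, 0.56668) = 38.574° → normalised to [0°, 360°): 38.574°.

39°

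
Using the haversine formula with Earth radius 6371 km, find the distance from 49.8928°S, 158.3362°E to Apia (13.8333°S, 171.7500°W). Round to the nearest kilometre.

Δλ = -171.7500 − 158.3362 = -330.0862°; wrapped into (−180°, 180°]: 29.9138°.
Δφ = -13.8333 − -49.8928 = 36.0595°.
a = sin²(Δφ/2) + cos φ₁ · cos φ₂ · sin²(Δλ/2) = 0.137465.
c = 2·atan2(√a, √(1−a)) = 0.75966 rad → d = 6371·c ≈ 4839.79 km.

4840 km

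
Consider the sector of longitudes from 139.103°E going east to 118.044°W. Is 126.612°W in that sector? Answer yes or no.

Yes

Band width going east from +139.103° to -118.044°: ((-118.044 − 139.103) mod 360) = 102.853°.
Offset of -126.612° east of the west edge: ((-126.612 − 139.103) mod 360) = 94.285°.
94.285° ≤ 102.853° ⇒ inside.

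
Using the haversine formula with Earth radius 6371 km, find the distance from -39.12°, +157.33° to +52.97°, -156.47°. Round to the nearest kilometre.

11163 km

Δλ = -156.47 − 157.33 = -313.80°; wrapped into (−180°, 180°]: 46.20°.
Δφ = 52.97 − -39.12 = 92.09°.
a = sin²(Δφ/2) + cos φ₁ · cos φ₂ · sin²(Δλ/2) = 0.590154.
c = 2·atan2(√a, √(1−a)) = 1.75210 rad → d = 6371·c ≈ 11162.61 km.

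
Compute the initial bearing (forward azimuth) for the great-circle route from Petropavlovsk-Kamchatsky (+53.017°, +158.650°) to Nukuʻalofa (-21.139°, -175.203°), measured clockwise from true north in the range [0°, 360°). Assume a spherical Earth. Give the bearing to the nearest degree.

155°

Δλ = -175.203 − 158.650 = -333.853°; wrapped into (−180°, 180°]: 26.147°.
θ = atan2( sin Δλ · cos φ₂ , cos φ₁ · sin φ₂ − sin φ₁ · cos φ₂ · cos Δλ )
  = atan2(0.41102, -0.88576) = 155.107° → normalised to [0°, 360°): 155.107°.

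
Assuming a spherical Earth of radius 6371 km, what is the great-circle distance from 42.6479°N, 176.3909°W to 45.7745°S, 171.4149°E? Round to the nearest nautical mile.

5349 nmi

Δλ = 171.4149 − -176.3909 = 347.8058°; wrapped into (−180°, 180°]: -12.1942°.
Δφ = -45.7745 − 42.6479 = -88.4224°.
a = sin²(Δφ/2) + cos φ₁ · cos φ₂ · sin²(Δλ/2) = 0.492022.
c = 2·atan2(√a, √(1−a)) = 1.55484 rad → d = 6371·c ≈ 9905.89 km ≈ 5348.75 nmi.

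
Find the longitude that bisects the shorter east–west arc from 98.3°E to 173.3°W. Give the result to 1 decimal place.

142.5°E

Signed shortest Δλ from +98.3° to -173.3° is +88.4°.
Midpoint longitude = +98.3° + (+88.4°)/2 = +98.3° + 44.2° = +142.5°.
(The naïve average (+98.3 + -173.3)/2 = -37.5° is on the wrong side of the globe.)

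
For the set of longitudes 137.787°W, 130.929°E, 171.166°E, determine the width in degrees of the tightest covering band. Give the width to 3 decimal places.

91.284°

Sort the longitudes: -137.787°, +130.929°, +171.166°.
Eastward gaps between consecutive values (wrapping around): 268.716°, 40.237°, 51.047°.
Largest gap = 268.716° ⇒ minimal covering band is its complement: 360° − 268.716° = 91.284°.
Band runs from +130.929° eastward to -137.787°, crossing the antimeridian.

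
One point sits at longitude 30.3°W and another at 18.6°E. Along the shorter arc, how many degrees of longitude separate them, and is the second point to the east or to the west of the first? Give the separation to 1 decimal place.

Raw difference: 18.6 − -30.3 = 48.9°.
Normalise into (−180°, 180°]: 48.9° stays 48.9°.
Positive ⇒ the second point lies to the east; separation 48.9°.

48.9° east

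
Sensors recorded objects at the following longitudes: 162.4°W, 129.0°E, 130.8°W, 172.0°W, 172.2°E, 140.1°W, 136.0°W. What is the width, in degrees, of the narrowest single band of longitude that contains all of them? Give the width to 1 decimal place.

100.2°

Sort the longitudes: -172.0°, -162.4°, -140.1°, -136.0°, -130.8°, +129.0°, +172.2°.
Eastward gaps between consecutive values (wrapping around): 9.6°, 22.3°, 4.1°, 5.2°, 259.8°, 43.2°, 15.8°.
Largest gap = 259.8° ⇒ minimal covering band is its complement: 360° − 259.8° = 100.2°.
Band runs from +129.0° eastward to -130.8°, crossing the antimeridian.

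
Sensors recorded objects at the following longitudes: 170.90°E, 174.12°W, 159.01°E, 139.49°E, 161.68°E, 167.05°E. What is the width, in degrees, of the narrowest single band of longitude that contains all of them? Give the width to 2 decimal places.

Sort the longitudes: -174.12°, +139.49°, +159.01°, +161.68°, +167.05°, +170.90°.
Eastward gaps between consecutive values (wrapping around): 313.61°, 19.52°, 2.67°, 5.37°, 3.85°, 14.98°.
Largest gap = 313.61° ⇒ minimal covering band is its complement: 360° − 313.61° = 46.39°.
Band runs from +139.49° eastward to -174.12°, crossing the antimeridian.

46.39°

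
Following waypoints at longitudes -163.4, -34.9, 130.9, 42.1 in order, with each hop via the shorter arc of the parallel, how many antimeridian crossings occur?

0

Leg 1: -163.4° → -34.9°, shortest Δλ = 128.5° (east) — does not cross 180°.
Leg 2: -34.9° → +130.9°, shortest Δλ = 165.8° (east) — does not cross 180°.
Leg 3: +130.9° → +42.1°, shortest Δλ = -88.8° (west) — does not cross 180°.
Total crossings: 0.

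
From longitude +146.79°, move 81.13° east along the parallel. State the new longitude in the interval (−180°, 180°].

Start at +146.79°; shift +81.13° → +227.92°.
+227.92° lies outside (−180°, 180°]; subtract 360° → -132.08°.

-132.08°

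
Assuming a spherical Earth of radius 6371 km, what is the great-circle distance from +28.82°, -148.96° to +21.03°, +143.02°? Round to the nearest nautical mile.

3685 nmi

Δλ = 143.02 − -148.96 = 291.98°; wrapped into (−180°, 180°]: -68.02°.
Δφ = 21.03 − 28.82 = -7.79°.
a = sin²(Δφ/2) + cos φ₁ · cos φ₂ · sin²(Δλ/2) = 0.260464.
c = 2·atan2(√a, √(1−a)) = 1.07120 rad → d = 6371·c ≈ 6824.61 km ≈ 3685.00 nmi.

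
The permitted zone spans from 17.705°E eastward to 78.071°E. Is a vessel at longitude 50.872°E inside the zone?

Yes

Band width going east from +17.705° to +78.071°: ((78.071 − 17.705) mod 360) = 60.366°.
Offset of +50.872° east of the west edge: ((50.872 − 17.705) mod 360) = 33.167°.
33.167° ≤ 60.366° ⇒ inside.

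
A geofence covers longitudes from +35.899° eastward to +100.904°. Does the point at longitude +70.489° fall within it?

Yes

Band width going east from +35.899° to +100.904°: ((100.904 − 35.899) mod 360) = 65.005°.
Offset of +70.489° east of the west edge: ((70.489 − 35.899) mod 360) = 34.590°.
34.590° ≤ 65.005° ⇒ inside.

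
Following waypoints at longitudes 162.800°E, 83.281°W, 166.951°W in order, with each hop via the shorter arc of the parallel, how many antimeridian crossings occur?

Leg 1: +162.800° → -83.281°, shortest Δλ = 113.919° (east) — crosses 180°.
Leg 2: -83.281° → -166.951°, shortest Δλ = -83.67° (west) — does not cross 180°.
Total crossings: 1.

1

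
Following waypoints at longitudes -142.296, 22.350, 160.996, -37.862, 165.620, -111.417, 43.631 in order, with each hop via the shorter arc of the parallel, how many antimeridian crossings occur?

Leg 1: -142.296° → +22.350°, shortest Δλ = 164.646° (east) — does not cross 180°.
Leg 2: +22.350° → +160.996°, shortest Δλ = 138.646° (east) — does not cross 180°.
Leg 3: +160.996° → -37.862°, shortest Δλ = 161.142° (east) — crosses 180°.
Leg 4: -37.862° → +165.620°, shortest Δλ = -156.518° (west) — crosses 180°.
Leg 5: +165.620° → -111.417°, shortest Δλ = 82.963° (east) — crosses 180°.
Leg 6: -111.417° → +43.631°, shortest Δλ = 155.048° (east) — does not cross 180°.
Total crossings: 3.

3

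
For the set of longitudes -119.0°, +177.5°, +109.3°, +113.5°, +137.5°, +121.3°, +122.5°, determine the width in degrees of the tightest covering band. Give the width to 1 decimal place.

131.7°

Sort the longitudes: -119.0°, +109.3°, +113.5°, +121.3°, +122.5°, +137.5°, +177.5°.
Eastward gaps between consecutive values (wrapping around): 228.3°, 4.2°, 7.8°, 1.2°, 15.0°, 40.0°, 63.5°.
Largest gap = 228.3° ⇒ minimal covering band is its complement: 360° − 228.3° = 131.7°.
Band runs from +109.3° eastward to -119.0°, crossing the antimeridian.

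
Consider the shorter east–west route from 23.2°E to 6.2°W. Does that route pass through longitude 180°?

No

Signed shortest Δλ = ((-6.2 − 23.2 + 180) mod 360) − 180 = -29.4°.
Going west by 29.4° from +23.2° reaches -6.2° without touching 180°.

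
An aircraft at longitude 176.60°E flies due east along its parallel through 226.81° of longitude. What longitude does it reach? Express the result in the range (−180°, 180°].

43.41°E

Start at +176.60°; shift +226.81° → +403.41°.
+403.41° lies outside (−180°, 180°]; subtract 360° → +43.41°.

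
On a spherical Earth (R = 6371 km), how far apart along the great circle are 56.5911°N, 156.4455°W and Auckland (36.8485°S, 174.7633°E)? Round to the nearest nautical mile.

Δλ = 174.7633 − -156.4455 = 331.2088°; wrapped into (−180°, 180°]: -28.7912°.
Δφ = -36.8485 − 56.5911 = -93.4396°.
a = sin²(Δφ/2) + cos φ₁ · cos φ₂ · sin²(Δλ/2) = 0.557232.
c = 2·atan2(√a, √(1−a)) = 1.68551 rad → d = 6371·c ≈ 10738.40 km ≈ 5798.27 nmi.

5798 nmi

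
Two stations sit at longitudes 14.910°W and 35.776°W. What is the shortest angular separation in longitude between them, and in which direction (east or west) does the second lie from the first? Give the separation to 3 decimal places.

20.866° west

Raw difference: -35.776 − -14.910 = -20.866°.
Normalise into (−180°, 180°]: -20.866° stays -20.866°.
Negative ⇒ the second point lies to the west; separation 20.866°.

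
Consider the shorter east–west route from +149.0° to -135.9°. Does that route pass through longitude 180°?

Yes

Naïve |-135.9 − 149.0| = 284.9° > 180°, so the shorter arc goes the other way round — across 180°.
Signed shortest Δλ = ((-135.9 − 149.0 + 180) mod 360) − 180 = 75.1°.
Going east by 75.1° from +149.0° passes through 180° before reaching -135.9°.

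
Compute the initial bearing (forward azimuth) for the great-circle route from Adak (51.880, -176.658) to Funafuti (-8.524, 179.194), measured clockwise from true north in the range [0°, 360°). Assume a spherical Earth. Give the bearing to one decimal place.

Δλ = 179.194 − -176.658 = 355.852°; wrapped into (−180°, 180°]: -4.148°.
θ = atan2( sin Δλ · cos φ₂ , cos φ₁ · sin φ₂ − sin φ₁ · cos φ₂ · cos Δλ )
  = atan2(-0.07153, -0.86749) = -175.286° → normalised to [0°, 360°): 184.714°.

184.7°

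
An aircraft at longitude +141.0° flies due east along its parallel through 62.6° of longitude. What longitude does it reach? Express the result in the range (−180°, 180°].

-156.4°

Start at +141.0°; shift +62.6° → +203.6°.
+203.6° lies outside (−180°, 180°]; subtract 360° → -156.4°.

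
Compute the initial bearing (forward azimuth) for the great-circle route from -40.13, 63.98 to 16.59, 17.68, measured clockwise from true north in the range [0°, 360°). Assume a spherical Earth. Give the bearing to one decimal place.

313.0°

Δλ = 17.68 − 63.98 = -46.30°.
θ = atan2( sin Δλ · cos φ₂ , cos φ₁ · sin φ₂ − sin φ₁ · cos φ₂ · cos Δλ )
  = atan2(-0.69287, 0.64506) = -47.047° → normalised to [0°, 360°): 312.953°.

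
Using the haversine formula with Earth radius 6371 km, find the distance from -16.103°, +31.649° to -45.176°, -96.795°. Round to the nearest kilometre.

11449 km

Δλ = -96.795 − 31.649 = -128.444°.
Δφ = -45.176 − -16.103 = -29.073°.
a = sin²(Δφ/2) + cos φ₁ · cos φ₂ · sin²(Δλ/2) = 0.612183.
c = 2·atan2(√a, √(1−a)) = 1.79709 rad → d = 6371·c ≈ 11449.25 km.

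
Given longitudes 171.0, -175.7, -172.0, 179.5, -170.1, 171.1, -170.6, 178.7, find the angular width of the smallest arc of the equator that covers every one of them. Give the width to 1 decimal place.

18.9°

Sort the longitudes: -175.7°, -172.0°, -170.6°, -170.1°, +171.0°, +171.1°, +178.7°, +179.5°.
Eastward gaps between consecutive values (wrapping around): 3.7°, 1.4°, 0.5°, 341.1°, 0.1°, 7.6°, 0.8°, 4.8°.
Largest gap = 341.1° ⇒ minimal covering band is its complement: 360° − 341.1° = 18.9°.
Band runs from +171.0° eastward to -170.1°, crossing the antimeridian.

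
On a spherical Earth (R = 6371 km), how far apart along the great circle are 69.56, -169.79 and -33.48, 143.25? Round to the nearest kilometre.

12070 km

Δλ = 143.25 − -169.79 = 313.04°; wrapped into (−180°, 180°]: -46.96°.
Δφ = -33.48 − 69.56 = -103.04°.
a = sin²(Δφ/2) + cos φ₁ · cos φ₂ · sin²(Δλ/2) = 0.659055.
c = 2·atan2(√a, √(1−a)) = 1.89453 rad → d = 6371·c ≈ 12070.07 km.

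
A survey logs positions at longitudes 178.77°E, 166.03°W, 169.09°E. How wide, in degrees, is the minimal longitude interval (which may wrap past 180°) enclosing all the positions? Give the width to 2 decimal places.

24.88°

Sort the longitudes: -166.03°, +169.09°, +178.77°.
Eastward gaps between consecutive values (wrapping around): 335.12°, 9.68°, 15.20°.
Largest gap = 335.12° ⇒ minimal covering band is its complement: 360° − 335.12° = 24.88°.
Band runs from +169.09° eastward to -166.03°, crossing the antimeridian.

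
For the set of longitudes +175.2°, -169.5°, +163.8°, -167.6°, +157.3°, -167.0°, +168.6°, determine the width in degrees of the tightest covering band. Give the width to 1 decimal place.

35.7°

Sort the longitudes: -169.5°, -167.6°, -167.0°, +157.3°, +163.8°, +168.6°, +175.2°.
Eastward gaps between consecutive values (wrapping around): 1.9°, 0.6°, 324.3°, 6.5°, 4.8°, 6.6°, 15.3°.
Largest gap = 324.3° ⇒ minimal covering band is its complement: 360° − 324.3° = 35.7°.
Band runs from +157.3° eastward to -167.0°, crossing the antimeridian.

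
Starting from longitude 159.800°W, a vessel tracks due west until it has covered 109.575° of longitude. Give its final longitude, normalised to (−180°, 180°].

Start at -159.800°; shift −109.575° → -269.375°.
-269.375° lies outside (−180°, 180°]; add 360° → +90.625°.

90.625°E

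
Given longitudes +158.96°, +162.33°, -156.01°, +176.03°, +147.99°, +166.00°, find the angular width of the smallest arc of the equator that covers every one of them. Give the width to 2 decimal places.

56.00°

Sort the longitudes: -156.01°, +147.99°, +158.96°, +162.33°, +166.00°, +176.03°.
Eastward gaps between consecutive values (wrapping around): 304.00°, 10.97°, 3.37°, 3.67°, 10.03°, 27.96°.
Largest gap = 304.00° ⇒ minimal covering band is its complement: 360° − 304.00° = 56.00°.
Band runs from +147.99° eastward to -156.01°, crossing the antimeridian.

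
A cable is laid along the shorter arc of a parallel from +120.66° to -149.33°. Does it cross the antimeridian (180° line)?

Naïve |-149.33 − 120.66| = 269.99° > 180°, so the shorter arc goes the other way round — across 180°.
Signed shortest Δλ = ((-149.33 − 120.66 + 180) mod 360) − 180 = 90.01°.
Going east by 90.01° from +120.66° passes through 180° before reaching -149.33°.

Yes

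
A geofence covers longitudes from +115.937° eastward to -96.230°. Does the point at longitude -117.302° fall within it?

Band width going east from +115.937° to -96.230°: ((-96.230 − 115.937) mod 360) = 147.833°.
Offset of -117.302° east of the west edge: ((-117.302 − 115.937) mod 360) = 126.761°.
126.761° ≤ 147.833° ⇒ inside.

Yes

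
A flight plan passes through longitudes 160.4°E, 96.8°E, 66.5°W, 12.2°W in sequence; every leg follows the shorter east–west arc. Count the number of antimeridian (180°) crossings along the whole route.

0

Leg 1: +160.4° → +96.8°, shortest Δλ = -63.6° (west) — does not cross 180°.
Leg 2: +96.8° → -66.5°, shortest Δλ = -163.3° (west) — does not cross 180°.
Leg 3: -66.5° → -12.2°, shortest Δλ = 54.3° (east) — does not cross 180°.
Total crossings: 0.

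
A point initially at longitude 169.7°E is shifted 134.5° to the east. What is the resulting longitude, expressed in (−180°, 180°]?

Start at +169.7°; shift +134.5° → +304.2°.
+304.2° lies outside (−180°, 180°]; subtract 360° → -55.8°.

55.8°W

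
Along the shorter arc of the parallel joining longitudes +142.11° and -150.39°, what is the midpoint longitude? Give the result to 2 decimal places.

Signed shortest Δλ from +142.11° to -150.39° is +67.50°.
Midpoint longitude = +142.11° + (+67.50°)/2 = +142.11° + 33.75° = +175.86°.
(The naïve average (+142.11 + -150.39)/2 = -4.14° is on the wrong side of the globe.)

+175.86°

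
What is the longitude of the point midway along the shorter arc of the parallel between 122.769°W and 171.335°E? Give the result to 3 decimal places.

155.717°W

Signed shortest Δλ from -122.769° to +171.335° is -65.896°.
Midpoint longitude = -122.769° + (-65.896°)/2 = -122.769° − 32.948° = -155.717°.
(The naïve average (-122.769 + +171.335)/2 = 24.283° is on the wrong side of the globe.)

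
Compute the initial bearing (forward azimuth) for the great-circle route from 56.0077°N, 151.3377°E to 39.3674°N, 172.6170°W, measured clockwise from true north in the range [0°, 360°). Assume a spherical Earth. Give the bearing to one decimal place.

Δλ = -172.6170 − 151.3377 = -323.9547°; wrapped into (−180°, 180°]: 36.0453°.
θ = atan2( sin Δλ · cos φ₂ , cos φ₁ · sin φ₂ − sin φ₁ · cos φ₂ · cos Δλ )
  = atan2(0.45491, -0.16365) = 109.786° → normalised to [0°, 360°): 109.786°.

109.8°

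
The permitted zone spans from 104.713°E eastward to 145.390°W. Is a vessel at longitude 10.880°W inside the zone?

No

Band width going east from +104.713° to -145.390°: ((-145.390 − 104.713) mod 360) = 109.897°.
Offset of -10.880° east of the west edge: ((-10.880 − 104.713) mod 360) = 244.407°.
244.407° > 109.897° ⇒ outside.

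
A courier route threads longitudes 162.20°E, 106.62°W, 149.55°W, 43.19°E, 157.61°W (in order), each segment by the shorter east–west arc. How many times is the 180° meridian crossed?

Leg 1: +162.20° → -106.62°, shortest Δλ = 91.18° (east) — crosses 180°.
Leg 2: -106.62° → -149.55°, shortest Δλ = -42.93° (west) — does not cross 180°.
Leg 3: -149.55° → +43.19°, shortest Δλ = -167.26° (west) — crosses 180°.
Leg 4: +43.19° → -157.61°, shortest Δλ = 159.2° (east) — crosses 180°.
Total crossings: 3.

3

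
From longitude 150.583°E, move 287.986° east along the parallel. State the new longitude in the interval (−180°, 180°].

Start at +150.583°; shift +287.986° → +438.569°.
+438.569° lies outside (−180°, 180°]; subtract 360° → +78.569°.

78.569°E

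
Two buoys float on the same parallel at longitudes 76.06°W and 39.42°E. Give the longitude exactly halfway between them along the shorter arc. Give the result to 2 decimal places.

18.32°W

Signed shortest Δλ from -76.06° to +39.42° is +115.48°.
Midpoint longitude = -76.06° + (+115.48°)/2 = -76.06° + 57.74° = -18.32°.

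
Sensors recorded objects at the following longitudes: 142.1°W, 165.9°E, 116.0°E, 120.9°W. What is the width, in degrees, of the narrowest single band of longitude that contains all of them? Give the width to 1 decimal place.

123.1°

Sort the longitudes: -142.1°, -120.9°, +116.0°, +165.9°.
Eastward gaps between consecutive values (wrapping around): 21.2°, 236.9°, 49.9°, 52.0°.
Largest gap = 236.9° ⇒ minimal covering band is its complement: 360° − 236.9° = 123.1°.
Band runs from +116.0° eastward to -120.9°, crossing the antimeridian.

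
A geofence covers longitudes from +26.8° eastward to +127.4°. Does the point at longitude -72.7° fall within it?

No

Band width going east from +26.8° to +127.4°: ((127.4 − 26.8) mod 360) = 100.6°.
Offset of -72.7° east of the west edge: ((-72.7 − 26.8) mod 360) = 260.5°.
260.5° > 100.6° ⇒ outside.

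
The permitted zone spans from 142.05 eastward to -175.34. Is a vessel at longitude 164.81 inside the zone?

Yes

Band width going east from +142.05° to -175.34°: ((-175.34 − 142.05) mod 360) = 42.61°.
Offset of +164.81° east of the west edge: ((164.81 − 142.05) mod 360) = 22.76°.
22.76° ≤ 42.61° ⇒ inside.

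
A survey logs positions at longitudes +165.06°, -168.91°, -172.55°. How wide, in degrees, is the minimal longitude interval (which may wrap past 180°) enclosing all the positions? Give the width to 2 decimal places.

Sort the longitudes: -172.55°, -168.91°, +165.06°.
Eastward gaps between consecutive values (wrapping around): 3.64°, 333.97°, 22.39°.
Largest gap = 333.97° ⇒ minimal covering band is its complement: 360° − 333.97° = 26.03°.
Band runs from +165.06° eastward to -168.91°, crossing the antimeridian.

26.03°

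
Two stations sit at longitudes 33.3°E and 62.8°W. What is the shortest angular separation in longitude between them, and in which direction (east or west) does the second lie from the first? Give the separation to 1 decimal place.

Raw difference: -62.8 − 33.3 = -96.1°.
Normalise into (−180°, 180°]: -96.1° stays -96.1°.
Negative ⇒ the second point lies to the west; separation 96.1°.

96.1° west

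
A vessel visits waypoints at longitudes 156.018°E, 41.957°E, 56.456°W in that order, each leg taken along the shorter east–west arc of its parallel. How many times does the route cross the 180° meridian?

Leg 1: +156.018° → +41.957°, shortest Δλ = -114.061° (west) — does not cross 180°.
Leg 2: +41.957° → -56.456°, shortest Δλ = -98.413° (west) — does not cross 180°.
Total crossings: 0.

0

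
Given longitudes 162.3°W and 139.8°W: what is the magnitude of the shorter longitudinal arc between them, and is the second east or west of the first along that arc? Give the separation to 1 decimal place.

Raw difference: -139.8 − -162.3 = 22.5°.
Normalise into (−180°, 180°]: 22.5° stays 22.5°.
Positive ⇒ the second point lies to the east; separation 22.5°.

22.5° east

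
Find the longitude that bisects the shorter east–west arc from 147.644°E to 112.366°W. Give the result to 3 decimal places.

162.361°W

Signed shortest Δλ from +147.644° to -112.366° is +99.990°.
Midpoint longitude = +147.644° + (+99.990°)/2 = +147.644° + 49.995° = +197.639°.
Normalise into (−180°, 180°]: -162.361°.
(The naïve average (+147.644 + -112.366)/2 = 17.639° is on the wrong side of the globe.)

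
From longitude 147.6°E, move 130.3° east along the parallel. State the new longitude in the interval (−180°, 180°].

Start at +147.6°; shift +130.3° → +277.9°.
+277.9° lies outside (−180°, 180°]; subtract 360° → -82.1°.

82.1°W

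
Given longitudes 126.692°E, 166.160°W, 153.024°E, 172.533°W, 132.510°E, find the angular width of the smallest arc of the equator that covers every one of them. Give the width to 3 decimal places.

Sort the longitudes: -172.533°, -166.160°, +126.692°, +132.510°, +153.024°.
Eastward gaps between consecutive values (wrapping around): 6.373°, 292.852°, 5.818°, 20.514°, 34.443°.
Largest gap = 292.852° ⇒ minimal covering band is its complement: 360° − 292.852° = 67.148°.
Band runs from +126.692° eastward to -166.160°, crossing the antimeridian.

67.148°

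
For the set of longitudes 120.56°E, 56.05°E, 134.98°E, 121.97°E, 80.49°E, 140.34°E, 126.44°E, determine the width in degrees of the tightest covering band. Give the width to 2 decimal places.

Sort the longitudes: +56.05°, +80.49°, +120.56°, +121.97°, +126.44°, +134.98°, +140.34°.
Eastward gaps between consecutive values (wrapping around): 24.44°, 40.07°, 1.41°, 4.47°, 8.54°, 5.36°, 275.71°.
Largest gap = 275.71° ⇒ minimal covering band is its complement: 360° − 275.71° = 84.29°.
Band runs from +56.05° eastward to +140.34°.

84.29°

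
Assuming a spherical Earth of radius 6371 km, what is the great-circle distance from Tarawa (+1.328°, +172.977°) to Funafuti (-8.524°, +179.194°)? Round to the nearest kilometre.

Δλ = 179.194 − 172.977 = 6.217°.
Δφ = -8.524 − 1.328 = -9.852°.
a = sin²(Δφ/2) + cos φ₁ · cos φ₂ · sin²(Δλ/2) = 0.010281.
c = 2·atan2(√a, √(1−a)) = 0.20314 rad → d = 6371·c ≈ 1294.19 km.

1294 km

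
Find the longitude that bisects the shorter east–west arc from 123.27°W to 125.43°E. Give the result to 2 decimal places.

Signed shortest Δλ from -123.27° to +125.43° is -111.30°.
Midpoint longitude = -123.27° + (-111.30°)/2 = -123.27° − 55.65° = -178.92°.
(The naïve average (-123.27 + +125.43)/2 = 1.08° is on the wrong side of the globe.)

178.92°W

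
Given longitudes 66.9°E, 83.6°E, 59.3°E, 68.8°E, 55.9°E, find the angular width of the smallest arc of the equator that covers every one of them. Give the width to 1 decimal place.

27.7°

Sort the longitudes: +55.9°, +59.3°, +66.9°, +68.8°, +83.6°.
Eastward gaps between consecutive values (wrapping around): 3.4°, 7.6°, 1.9°, 14.8°, 332.3°.
Largest gap = 332.3° ⇒ minimal covering band is its complement: 360° − 332.3° = 27.7°.
Band runs from +55.9° eastward to +83.6°.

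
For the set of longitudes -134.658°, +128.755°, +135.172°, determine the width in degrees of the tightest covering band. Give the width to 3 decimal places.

96.587°

Sort the longitudes: -134.658°, +128.755°, +135.172°.
Eastward gaps between consecutive values (wrapping around): 263.413°, 6.417°, 90.170°.
Largest gap = 263.413° ⇒ minimal covering band is its complement: 360° − 263.413° = 96.587°.
Band runs from +128.755° eastward to -134.658°, crossing the antimeridian.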